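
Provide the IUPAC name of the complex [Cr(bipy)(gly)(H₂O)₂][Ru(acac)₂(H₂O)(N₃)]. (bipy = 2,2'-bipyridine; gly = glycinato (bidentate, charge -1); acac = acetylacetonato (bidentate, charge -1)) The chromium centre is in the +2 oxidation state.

Both ions are complex: the cation is named first with the plain metal name, the anion second with the -ate form; each ion's ligands are alphabetised independently.
Cr is given as +2; the cation's ligand charges sum to -1, so the complex cation is 1+.
A 1:1 salt means the anion carries the equal and opposite charge, 1−.
Anion: ligand charges sum to -3; for the ion to be 1−, Ru = +2.

diaqua(2,2'-bipyridine)(glycinato)chromium(II) bis(acetylacetonato)aquaazidoruthenate(II)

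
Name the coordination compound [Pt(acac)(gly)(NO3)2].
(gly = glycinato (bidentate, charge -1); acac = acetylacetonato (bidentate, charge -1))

(acetylacetonato)(glycinato)dinitratoplatinum(IV)

There is no counter-ion, so the complex is neutral overall.
Ligand charges: 1×glycinato (-1 each), 1×acetylacetonato (-1 each), 2×nitrato (-1 each); total -4. So Pt + (-4) = 0, giving Pt = +4.
Ligands are named alphabetically: acetylacetonato before glycinato before nitrato.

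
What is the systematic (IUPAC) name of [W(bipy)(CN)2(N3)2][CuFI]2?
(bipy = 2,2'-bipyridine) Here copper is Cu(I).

Both ions are complex: the cation is named first with the plain metal name, the anion second with the -ate form; each ion's ligands are alphabetised independently.
Cu is given as +1; the anion's ligand charges sum to -2, so the complex anion is 1−.
With 2 anions per cation, the cation must be 2×1 = 2+.
Cation: ligand charges sum to -4; for the ion to be 2+, W = +6.

diazido(2,2'-bipyridine)dicyanotungsten(VI) fluoroiodocuprate(I)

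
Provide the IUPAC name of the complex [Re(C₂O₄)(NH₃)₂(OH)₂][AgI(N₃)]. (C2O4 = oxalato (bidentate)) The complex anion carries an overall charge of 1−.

diamminedihydroxooxalatorhenium(V) azidoiodoargentate(I)

The complex anion is given as 1−; its ligand charges sum to -2, so Ag = +1.
A 1:1 salt means the cation carries the equal and opposite charge, 1+.
Cation: ligand charges sum to -4; for the ion to be 1+, Re = +5.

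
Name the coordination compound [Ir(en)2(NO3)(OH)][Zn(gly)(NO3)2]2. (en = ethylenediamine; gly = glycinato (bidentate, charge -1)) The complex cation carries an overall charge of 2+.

bis(ethylenediamine)hydroxonitratoiridium(IV) (glycinato)dinitratozincate(II)

The complex cation is given as 2+; its ligand charges sum to -2, so Ir = +4.
With 2 anions per cation, each anion must be 2/2 = 1−.
Anion: ligand charges sum to -3; for the ion to be 1−, Zn = +2.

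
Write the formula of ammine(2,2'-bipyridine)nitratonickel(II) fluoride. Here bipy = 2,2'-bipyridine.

[Ni(bipy)(NH3)(NO3)]F

Ligands: 1 nitrato (NO3, -1), 1 ammine (NH3, neutral), 1 2,2'-bipyridine (bipy, neutral). Ligand charge sum = -1.
With Ni in oxidation state +2, the complex ion is [Ni...]^1+.
Charge balance with fluoride (-1) requires 1 complex ion per 1 fluoride.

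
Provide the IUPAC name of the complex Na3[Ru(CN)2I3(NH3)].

sodium amminedicyanotriiodoruthenate(II)

The 3 sodium counter-ions carry a total charge of +3, so each complex ion is 3−.
Ligand charges: 1×ammine (neutral), 3×iodo (-1 each), 2×cyano (-1 each); total -5. So Ru + (-5) = 3−, giving Ru = +2.
The complex ion is anionic, so ruthenium takes the -ate form ruthenate(II).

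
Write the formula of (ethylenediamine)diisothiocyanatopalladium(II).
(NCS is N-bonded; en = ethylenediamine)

[Pd(en)(NCS)2]

Ligands: 2 isothiocyanato (NCS, -1), 1 ethylenediamine (en, neutral). Ligand charge sum = -2.
With Pd in oxidation state +2, the complex ion is [Pd...].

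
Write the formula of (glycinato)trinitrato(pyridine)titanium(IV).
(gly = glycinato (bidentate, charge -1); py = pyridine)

[Ti(gly)(NO3)3(py)]

Ligands: 1 glycinato (gly, -1), 1 pyridine (py, neutral), 3 nitrato (NO3, -1). Ligand charge sum = -4.
With Ti in oxidation state +4, the complex ion is [Ti...].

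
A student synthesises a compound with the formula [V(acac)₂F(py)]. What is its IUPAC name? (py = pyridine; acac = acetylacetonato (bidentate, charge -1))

There is no counter-ion, so the complex is neutral overall.
Ligand charges: 1×pyridine (neutral), 2×acetylacetonato (-1 each), 1×fluoro (-1 each); total -3. So V + (-3) = 0, giving V = +3.
Ligands are named alphabetically: acetylacetonato before fluoro before pyridine.

bis(acetylacetonato)fluoro(pyridine)vanadium(III)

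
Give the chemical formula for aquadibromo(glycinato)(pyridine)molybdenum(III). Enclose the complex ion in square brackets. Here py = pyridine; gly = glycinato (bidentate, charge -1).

[MoBr2(gly)(H2O)(py)]

Ligands: 1 pyridine (py, neutral), 2 bromo (Br, -1), 1 glycinato (gly, -1), 1 aqua (H2O, neutral). Ligand charge sum = -3.
With Mo in oxidation state +3, the complex ion is [Mo...].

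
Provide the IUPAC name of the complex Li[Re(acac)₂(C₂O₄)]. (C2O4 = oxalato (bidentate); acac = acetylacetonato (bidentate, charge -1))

lithium bis(acetylacetonato)oxalatorhenate(III)

The 1 lithium counter-ion carries a total charge of +1, so each complex ion is 1−.
Ligand charges: 1×oxalato (-2 each), 2×acetylacetonato (-1 each); total -4. So Re + (-4) = 1−, giving Re = +3.
Ligands are named alphabetically: acetylacetonato before oxalato.
The complex ion is anionic, so rhenium takes the -ate form rhenate(III).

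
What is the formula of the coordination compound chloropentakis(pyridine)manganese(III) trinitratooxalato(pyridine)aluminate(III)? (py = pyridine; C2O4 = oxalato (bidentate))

Cation [Mn…]: ligand charges -1, Mn(III) ⇒ ion charge 2+.
Anion [Al…]: ligand charges -5, Al(III) ⇒ ion charge 2−.
One 2+ cation balances one 2− anion.

[MnCl(py)5][Al(C2O4)(NO3)3(py)]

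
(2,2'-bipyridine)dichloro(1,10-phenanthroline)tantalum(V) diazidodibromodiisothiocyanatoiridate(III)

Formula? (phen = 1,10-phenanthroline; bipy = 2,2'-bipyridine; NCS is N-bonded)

[Ta(bipy)Cl2(phen)][IrBr2(N3)2(NCS)2]

Cation [Ta…]: ligand charges -2, Ta(V) ⇒ ion charge 3+.
Anion [Ir…]: ligand charges -6, Ir(III) ⇒ ion charge 3−.
One 3+ cation balances one 3− anion.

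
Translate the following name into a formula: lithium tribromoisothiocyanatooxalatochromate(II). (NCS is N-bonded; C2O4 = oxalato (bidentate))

Ligands: 3 bromo (Br, -1), 1 isothiocyanato (NCS, -1), 1 oxalato (C2O4, -2). Ligand charge sum = -6.
Charge balance with lithium (+1) requires 1 complex ion per 4 lithium.

Li4[CrBr3(C2O4)(NCS)]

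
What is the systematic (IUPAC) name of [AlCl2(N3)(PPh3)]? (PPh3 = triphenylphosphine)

azidodichloro(triphenylphosphine)aluminium(III)

There is no counter-ion, so the complex is neutral overall.
Ligand charges: 1×triphenylphosphine (neutral), 1×azido (-1 each), 2×chloro (-1 each); total -3. So Al + (-3) = 0, giving Al = +3.
Ligands are named alphabetically: azido before chloro before triphenylphosphine.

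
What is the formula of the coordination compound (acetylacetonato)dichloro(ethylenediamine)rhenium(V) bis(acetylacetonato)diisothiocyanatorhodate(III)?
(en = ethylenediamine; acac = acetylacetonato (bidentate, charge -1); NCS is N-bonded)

[Re(acac)Cl2(en)][Rh(acac)2(NCS)2]2

Cation [Re…]: ligand charges -3, Re(V) ⇒ ion charge 2+.
Anion [Rh…]: ligand charges -4, Rh(III) ⇒ ion charge 1−.
One 2+ cation requires 2 of the 1− anion.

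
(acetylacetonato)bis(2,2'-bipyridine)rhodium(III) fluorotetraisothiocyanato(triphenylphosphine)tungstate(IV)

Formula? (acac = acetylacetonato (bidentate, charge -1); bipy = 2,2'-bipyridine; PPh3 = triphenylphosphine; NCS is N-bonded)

Cation [Rh…]: ligand charges -1, Rh(III) ⇒ ion charge 2+.
Anion [W…]: ligand charges -5, W(IV) ⇒ ion charge 1−.
One 2+ cation requires 2 of the 1− anion.

[Rh(acac)(bipy)2][WF(NCS)4(PPh3)]2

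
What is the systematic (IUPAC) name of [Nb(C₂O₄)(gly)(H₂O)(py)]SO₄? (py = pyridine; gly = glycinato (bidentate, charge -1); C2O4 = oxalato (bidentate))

aqua(glycinato)oxalato(pyridine)niobium(V) sulfate

The 1 sulfate counter-ion carries a total charge of -2, so each complex ion is 2+.
Ligand charges: 1×pyridine (neutral), 1×glycinato (-1 each), 1×oxalato (-2 each), 1×aqua (neutral); total -3. So Nb + (-3) = 2+, giving Nb = +5.
Ligands are named alphabetically: aqua before glycinato before oxalato before pyridine.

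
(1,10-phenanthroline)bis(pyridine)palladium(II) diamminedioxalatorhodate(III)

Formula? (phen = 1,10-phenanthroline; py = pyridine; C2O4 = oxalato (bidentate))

Cation [Pd…]: ligand charges 0, Pd(II) ⇒ ion charge 2+.
Anion [Rh…]: ligand charges -4, Rh(III) ⇒ ion charge 1−.

[Pd(phen)(py)2][Rh(C2O4)2(NH3)2]2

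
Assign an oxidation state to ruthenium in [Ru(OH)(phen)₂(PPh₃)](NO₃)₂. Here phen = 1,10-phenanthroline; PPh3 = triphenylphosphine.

+3

2 nitrate outside the brackets (-1 each) → the complex ion is 2+.
Ligand charges: 2×phen neutral; 1×PPh3 neutral; 1×OH = -1; sum -1.
Ru + (-1) = 2+ ⇒ Ru is +3.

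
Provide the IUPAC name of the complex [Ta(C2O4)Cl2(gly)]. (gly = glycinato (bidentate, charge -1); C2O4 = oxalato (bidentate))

dichloro(glycinato)oxalatotantalum(V)

There is no counter-ion, so the complex is neutral overall.
Ligand charges: 2×chloro (-1 each), 1×glycinato (-1 each), 1×oxalato (-2 each); total -5. So Ta + (-5) = 0, giving Ta = +5.
Ligands are named alphabetically: chloro before glycinato before oxalato.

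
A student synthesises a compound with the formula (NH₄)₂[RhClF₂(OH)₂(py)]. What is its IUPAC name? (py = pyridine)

ammonium chlorodifluorodihydroxo(pyridine)rhodate(III)

The 2 ammonium counter-ions carry a total charge of +2, so each complex ion is 2−.
Ligand charges: 2×hydroxo (-1 each), 1×chloro (-1 each), 2×fluoro (-1 each), 1×pyridine (neutral); total -5. So Rh + (-5) = 2−, giving Rh = +3.
Ligands are named alphabetically: chloro before fluoro before hydroxo before pyridine.
The complex ion is anionic, so rhodium takes the -ate form rhodate(III).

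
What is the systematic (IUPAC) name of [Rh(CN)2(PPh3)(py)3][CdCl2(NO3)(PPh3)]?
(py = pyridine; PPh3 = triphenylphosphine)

Both ions are complex: the cation is named first with the plain metal name, the anion second with the -ate form; each ion's ligands are alphabetised independently.
Cadmium is always +2 in its complexes; the anion's ligand charges sum to -3, so the complex anion is 1−.
A 1:1 salt means the cation carries the equal and opposite charge, 1+.
Cation: ligand charges sum to -2; for the ion to be 1+, Rh = +3.

dicyanotris(pyridine)(triphenylphosphine)rhodium(III) dichloronitrato(triphenylphosphine)cadmate(II)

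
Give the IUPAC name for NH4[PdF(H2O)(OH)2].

ammonium aquafluorodihydroxopalladate(II)

The 1 ammonium counter-ion carries a total charge of +1, so each complex ion is 1−.
Ligand charges: 1×fluoro (-1 each), 2×hydroxo (-1 each), 1×aqua (neutral); total -3. So Pd + (-3) = 1−, giving Pd = +2.
Ligands are named alphabetically: aqua before fluoro before hydroxo.
The complex ion is anionic, so palladium takes the -ate form palladate(II).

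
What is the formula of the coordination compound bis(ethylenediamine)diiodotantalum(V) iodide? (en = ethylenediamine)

Ligands: 2 ethylenediamine (en, neutral), 2 iodo (I, -1). Ligand charge sum = -2.
Charge balance with iodide (-1) requires 1 complex ion per 3 iodide.

[Ta(en)2I2]I3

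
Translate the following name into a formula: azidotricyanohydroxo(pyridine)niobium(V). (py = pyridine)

[Nb(CN)3(N3)(OH)(py)]

Ligands: 1 pyridine (py, neutral), 1 azido (N3, -1), 3 cyano (CN, -1), 1 hydroxo (OH, -1). Ligand charge sum = -5.
With Nb in oxidation state +5, the complex ion is [Nb...].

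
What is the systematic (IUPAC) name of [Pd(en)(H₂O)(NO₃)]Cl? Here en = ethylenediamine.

aqua(ethylenediamine)nitratopalladium(II) chloride

The 1 chloride counter-ion carries a total charge of -1, so each complex ion is 1+.
Ligand charges: 1×nitrato (-1 each), 1×aqua (neutral), 1×ethylenediamine (neutral); total -1. So Pd + (-1) = 1+, giving Pd = +2.
Ligands are named alphabetically: aqua before ethylenediamine before nitrato.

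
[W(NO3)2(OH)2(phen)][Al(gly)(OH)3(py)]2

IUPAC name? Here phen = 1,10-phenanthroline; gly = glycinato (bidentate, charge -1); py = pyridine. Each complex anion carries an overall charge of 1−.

dihydroxodinitrato(1,10-phenanthroline)tungsten(VI) (glycinato)trihydroxo(pyridine)aluminate(III)

Both ions are complex: the cation is named first with the plain metal name, the anion second with the -ate form; each ion's ligands are alphabetised independently.
The complex anion is given as 1−; its ligand charges sum to -4, so Al = +3.
With 2 anions per cation, the cation must be 2×1 = 2+.
Cation: ligand charges sum to -4; for the ion to be 2+, W = +6.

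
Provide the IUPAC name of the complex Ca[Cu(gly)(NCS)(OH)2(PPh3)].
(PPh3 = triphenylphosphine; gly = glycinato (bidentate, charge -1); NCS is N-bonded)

calcium (glycinato)dihydroxoisothiocyanato(triphenylphosphine)cuprate(II)

The 1 calcium counter-ion carries a total charge of +2, so each complex ion is 2−.
Ligand charges: 1×triphenylphosphine (neutral), 2×hydroxo (-1 each), 1×glycinato (-1 each), 1×isothiocyanato (-1 each); total -4. So Cu + (-4) = 2−, giving Cu = +2.
Ligands are named alphabetically: glycinato before hydroxo before isothiocyanato before triphenylphosphine.
The complex ion is anionic, so copper takes the -ate form cuprate(II).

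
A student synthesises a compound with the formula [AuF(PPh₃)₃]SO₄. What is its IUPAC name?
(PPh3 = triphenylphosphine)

The 1 sulfate counter-ion carries a total charge of -2, so each complex ion is 2+.
Ligand charges: 3×triphenylphosphine (neutral), 1×fluoro (-1 each); total -1. So Au + (-1) = 2+, giving Au = +3.
Ligands are named alphabetically: fluoro before triphenylphosphine.

fluorotris(triphenylphosphine)gold(III) sulfate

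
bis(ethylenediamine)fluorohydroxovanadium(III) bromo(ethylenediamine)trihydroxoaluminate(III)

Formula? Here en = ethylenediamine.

Cation [V…]: ligand charges -2, V(III) ⇒ ion charge 1+.
Anion [Al…]: ligand charges -4, Al(III) ⇒ ion charge 1−.

[V(en)2F(OH)][AlBr(en)(OH)3]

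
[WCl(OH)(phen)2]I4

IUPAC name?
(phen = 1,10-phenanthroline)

chlorohydroxobis(1,10-phenanthroline)tungsten(VI) iodide

The 4 iodide counter-ions carry a total charge of -4, so each complex ion is 4+.
Ligand charges: 1×chloro (-1 each), 2×1,10-phenanthroline (neutral), 1×hydroxo (-1 each); total -2. So W + (-2) = 4+, giving W = +6.
Ligands are named alphabetically: chloro before hydroxo before phenanthroline.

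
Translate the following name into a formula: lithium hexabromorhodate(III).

Li3[RhBr6]

Ligands: 6 bromo (Br, -1). Ligand charge sum = -6.
With Rh in oxidation state +3, the complex ion is [Rh...]^3−.
Charge balance with lithium (+1) requires 1 complex ion per 3 lithium.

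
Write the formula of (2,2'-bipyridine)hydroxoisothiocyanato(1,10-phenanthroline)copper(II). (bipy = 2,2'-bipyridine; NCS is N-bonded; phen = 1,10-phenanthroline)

[Cu(bipy)(NCS)(OH)(phen)]

Ligands: 1 2,2'-bipyridine (bipy, neutral), 1 isothiocyanato (NCS, -1), 1 1,10-phenanthroline (phen, neutral), 1 hydroxo (OH, -1). Ligand charge sum = -2.
With Cu in oxidation state +2, the complex ion is [Cu...].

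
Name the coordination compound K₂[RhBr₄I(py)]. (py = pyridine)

potassium tetrabromoiodo(pyridine)rhodate(III)

The 2 potassium counter-ions carry a total charge of +2, so each complex ion is 2−.
Ligand charges: 1×iodo (-1 each), 4×bromo (-1 each), 1×pyridine (neutral); total -5. So Rh + (-5) = 2−, giving Rh = +3.
Ligands are named alphabetically: bromo before iodo before pyridine.
The complex ion is anionic, so rhodium takes the -ate form rhodate(III).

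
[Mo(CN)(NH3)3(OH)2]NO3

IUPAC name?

The 1 nitrate counter-ion carries a total charge of -1, so each complex ion is 1+.
Ligand charges: 3×ammine (neutral), 2×hydroxo (-1 each), 1×cyano (-1 each); total -3. So Mo + (-3) = 1+, giving Mo = +4.
Ligands are named alphabetically: ammine before cyano before hydroxo.

triamminecyanodihydroxomolybdenum(IV) nitrate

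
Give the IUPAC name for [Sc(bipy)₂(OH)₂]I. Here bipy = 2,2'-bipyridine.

bis(2,2'-bipyridine)dihydroxoscandium(III) iodide

The 1 iodide counter-ion carries a total charge of -1, so each complex ion is 1+.
Ligand charges: 2×hydroxo (-1 each), 2×2,2'-bipyridine (neutral); total -2. So Sc + (-2) = 1+, giving Sc = +3.
Ligands are named alphabetically: bipyridine before hydroxo.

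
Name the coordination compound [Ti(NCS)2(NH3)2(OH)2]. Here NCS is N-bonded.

diamminedihydroxodiisothiocyanatotitanium(IV)

There is no counter-ion, so the complex is neutral overall.
Ligand charges: 2×ammine (neutral), 2×hydroxo (-1 each), 2×isothiocyanato (-1 each); total -4. So Ti + (-4) = 0, giving Ti = +4.
Ligands are named alphabetically: ammine before hydroxo before isothiocyanato.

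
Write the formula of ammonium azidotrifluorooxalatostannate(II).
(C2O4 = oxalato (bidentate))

(NH4)4[Sn(C2O4)F3(N3)]

Ligands: 1 azido (N3, -1), 3 fluoro (F, -1), 1 oxalato (C2O4, -2). Ligand charge sum = -6.
With Sn in oxidation state +2, the complex ion is [Sn...]^4−.
Charge balance with ammonium (+1) requires 1 complex ion per 4 ammonium.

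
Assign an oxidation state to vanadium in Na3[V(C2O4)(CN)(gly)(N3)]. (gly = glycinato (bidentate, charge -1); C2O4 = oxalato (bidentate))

+2

3 sodium outside the brackets (+1 each) → the complex ion is 3−.
Ligand charges: 1×N3 = -1; 1×gly = -1; 1×C2O4 = -2; 1×CN = -1; sum -5.
V + (-5) = 3− ⇒ V is +2.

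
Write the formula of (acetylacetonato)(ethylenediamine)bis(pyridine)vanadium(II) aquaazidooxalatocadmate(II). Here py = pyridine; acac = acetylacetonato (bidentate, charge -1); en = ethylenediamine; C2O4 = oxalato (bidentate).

Cation [V…]: ligand charges -1, V(II) ⇒ ion charge 1+.
Anion [Cd…]: ligand charges -3, Cd(II) ⇒ ion charge 1−.
One 1+ cation balances one 1− anion.

[V(acac)(en)(py)2][Cd(C2O4)(H2O)(N3)]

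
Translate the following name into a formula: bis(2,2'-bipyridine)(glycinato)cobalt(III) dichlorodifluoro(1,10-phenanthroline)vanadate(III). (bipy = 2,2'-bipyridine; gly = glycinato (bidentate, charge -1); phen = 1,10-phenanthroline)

[Co(bipy)2(gly)][VCl2F2(phen)]2

Cation [Co…]: ligand charges -1, Co(III) ⇒ ion charge 2+.
Anion [V…]: ligand charges -4, V(III) ⇒ ion charge 1−.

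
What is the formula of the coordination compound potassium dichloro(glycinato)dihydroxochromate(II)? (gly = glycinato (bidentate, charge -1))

Ligands: 2 chloro (Cl, -1), 1 glycinato (gly, -1), 2 hydroxo (OH, -1). Ligand charge sum = -5.
With Cr in oxidation state +2, the complex ion is [Cr...]^3−.
Charge balance with potassium (+1) requires 1 complex ion per 3 potassium.

K3[CrCl2(gly)(OH)2]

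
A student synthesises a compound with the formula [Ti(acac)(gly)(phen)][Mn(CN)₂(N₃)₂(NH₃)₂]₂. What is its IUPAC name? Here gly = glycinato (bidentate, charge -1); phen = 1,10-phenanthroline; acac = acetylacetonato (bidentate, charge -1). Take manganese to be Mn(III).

Mn is given as +3; the anion's ligand charges sum to -4, so the complex anion is 1−.
With 2 anions per cation, the cation must be 2×1 = 2+.
Cation: ligand charges sum to -2; for the ion to be 2+, Ti = +4.

(acetylacetonato)(glycinato)(1,10-phenanthroline)titanium(IV) diamminediazidodicyanomanganate(III)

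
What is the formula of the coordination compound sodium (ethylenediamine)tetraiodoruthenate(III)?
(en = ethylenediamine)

Na[Ru(en)I4]

Ligands: 4 iodo (I, -1), 1 ethylenediamine (en, neutral). Ligand charge sum = -4.
With Ru in oxidation state +3, the complex ion is [Ru...]^1−.
Charge balance with sodium (+1) requires 1 complex ion per 1 sodium.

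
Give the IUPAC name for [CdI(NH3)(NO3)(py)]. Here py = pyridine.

There is no counter-ion, so the complex is neutral overall.
Ligand charges: 1×ammine (neutral), 1×nitrato (-1 each), 1×iodo (-1 each), 1×pyridine (neutral); total -2. So Cd + (-2) = 0, giving Cd = +2.
Ligands are named alphabetically: ammine before iodo before nitrato before pyridine.

ammineiodonitrato(pyridine)cadmium(II)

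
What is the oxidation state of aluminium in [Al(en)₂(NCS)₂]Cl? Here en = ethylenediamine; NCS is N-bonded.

1 chloride outside the brackets (-1 each) → the complex ion is 1+.
Ligand charges: 2×en neutral; 2×NCS = -2; sum -2.
Al + (-2) = 1+ ⇒ Al is +3.

+3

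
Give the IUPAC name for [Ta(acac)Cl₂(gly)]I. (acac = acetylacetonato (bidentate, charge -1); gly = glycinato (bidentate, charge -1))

The 1 iodide counter-ion carries a total charge of -1, so each complex ion is 1+.
Ligand charges: 2×chloro (-1 each), 1×acetylacetonato (-1 each), 1×glycinato (-1 each); total -4. So Ta + (-4) = 1+, giving Ta = +5.
Ligands are named alphabetically: acetylacetonato before chloro before glycinato.

(acetylacetonato)dichloro(glycinato)tantalum(V) iodide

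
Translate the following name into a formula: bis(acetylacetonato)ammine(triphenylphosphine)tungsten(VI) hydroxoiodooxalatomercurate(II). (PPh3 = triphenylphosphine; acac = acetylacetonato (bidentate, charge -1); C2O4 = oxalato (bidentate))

[W(acac)2(NH3)(PPh3)][Hg(C2O4)I(OH)]2

Cation [W…]: ligand charges -2, W(VI) ⇒ ion charge 4+.
Anion [Hg…]: ligand charges -4, Hg(II) ⇒ ion charge 2−.
One 4+ cation requires 2 of the 2− anion.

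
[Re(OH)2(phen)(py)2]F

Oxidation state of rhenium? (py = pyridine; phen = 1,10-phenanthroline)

1 fluoride outside the brackets (-1 each) → the complex ion is 1+.
Ligand charges: 2×py neutral; 1×phen neutral; 2×OH = -2; sum -2.
Re + (-2) = 1+ ⇒ Re is +3.

+3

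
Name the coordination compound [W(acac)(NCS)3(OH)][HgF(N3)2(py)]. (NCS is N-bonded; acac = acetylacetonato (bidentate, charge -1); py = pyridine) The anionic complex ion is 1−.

The complex anion is given as 1−; its ligand charges sum to -3, so Hg = +2.
A 1:1 salt means the cation carries the equal and opposite charge, 1+.
Cation: ligand charges sum to -5; for the ion to be 1+, W = +6.

(acetylacetonato)hydroxotriisothiocyanatotungsten(VI) diazidofluoro(pyridine)mercurate(II)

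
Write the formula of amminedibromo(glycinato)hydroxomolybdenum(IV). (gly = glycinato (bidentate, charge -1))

Ligands: 1 hydroxo (OH, -1), 1 ammine (NH3, neutral), 2 bromo (Br, -1), 1 glycinato (gly, -1). Ligand charge sum = -4.
With Mo in oxidation state +4, the complex ion is [Mo...].

[MoBr2(gly)(NH3)(OH)]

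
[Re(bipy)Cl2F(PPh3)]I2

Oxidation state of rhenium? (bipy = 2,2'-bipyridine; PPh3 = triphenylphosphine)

2 iodide outside the brackets (-1 each) → the complex ion is 2+.
Ligand charges: 1×bipy neutral; 2×Cl = -2; 1×PPh3 neutral; 1×F = -1; sum -3.
Re + (-3) = 2+ ⇒ Re is +5.

+5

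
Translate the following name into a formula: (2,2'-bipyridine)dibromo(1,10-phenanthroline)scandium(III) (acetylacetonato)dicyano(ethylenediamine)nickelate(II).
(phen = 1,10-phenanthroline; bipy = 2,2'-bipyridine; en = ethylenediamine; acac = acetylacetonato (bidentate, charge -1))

Cation [Sc…]: ligand charges -2, Sc(III) ⇒ ion charge 1+.
Anion [Ni…]: ligand charges -3, Ni(II) ⇒ ion charge 1−.
One 1+ cation balances one 1− anion.

[Sc(bipy)Br2(phen)][Ni(acac)(CN)2(en)]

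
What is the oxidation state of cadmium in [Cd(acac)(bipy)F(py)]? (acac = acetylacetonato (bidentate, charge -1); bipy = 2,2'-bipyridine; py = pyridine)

No counter-ion: the bracketed complex is neutral.
Ligand charges: 1×F = -1; 1×acac = -1; 1×bipy neutral; 1×py neutral; sum -2.
Cd + (-2) = 0 ⇒ Cd is +2.

+2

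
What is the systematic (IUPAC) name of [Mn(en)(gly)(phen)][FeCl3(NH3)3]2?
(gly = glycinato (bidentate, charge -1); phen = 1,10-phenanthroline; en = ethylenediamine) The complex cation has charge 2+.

The complex cation is given as 2+; its ligand charges sum to -1, so Mn = +3.
With 2 anions per cation, each anion must be 2/2 = 1−.
Anion: ligand charges sum to -3; for the ion to be 1−, Fe = +2.

(ethylenediamine)(glycinato)(1,10-phenanthroline)manganese(III) triamminetrichloroferrate(II)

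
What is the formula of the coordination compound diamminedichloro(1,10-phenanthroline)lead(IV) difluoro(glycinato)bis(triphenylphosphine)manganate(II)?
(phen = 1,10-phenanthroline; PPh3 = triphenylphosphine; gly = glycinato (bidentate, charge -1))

[PbCl2(NH3)2(phen)][MnF2(gly)(PPh3)2]2

Cation [Pb…]: ligand charges -2, Pb(IV) ⇒ ion charge 2+.
Anion [Mn…]: ligand charges -3, Mn(II) ⇒ ion charge 1−.
One 2+ cation requires 2 of the 1− anion.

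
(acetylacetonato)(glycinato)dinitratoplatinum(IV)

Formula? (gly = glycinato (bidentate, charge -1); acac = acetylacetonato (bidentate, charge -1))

Ligands: 1 glycinato (gly, -1), 1 acetylacetonato (acac, -1), 2 nitrato (NO3, -1). Ligand charge sum = -4.
With Pt in oxidation state +4, the complex ion is [Pt...].

[Pt(acac)(gly)(NO3)2]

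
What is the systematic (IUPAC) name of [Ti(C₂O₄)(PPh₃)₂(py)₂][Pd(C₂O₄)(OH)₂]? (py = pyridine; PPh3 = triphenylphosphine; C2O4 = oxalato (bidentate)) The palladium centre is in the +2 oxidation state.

Pd is given as +2; the anion's ligand charges sum to -4, so the complex anion is 2−.
A 1:1 salt means the cation carries the equal and opposite charge, 2+.
Cation: ligand charges sum to -2; for the ion to be 2+, Ti = +4.

oxalatobis(pyridine)bis(triphenylphosphine)titanium(IV) dihydroxooxalatopalladate(II)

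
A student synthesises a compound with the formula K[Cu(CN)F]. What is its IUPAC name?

The 1 potassium counter-ion carries a total charge of +1, so each complex ion is 1−.
Ligand charges: 1×cyano (-1 each), 1×fluoro (-1 each); total -2. So Cu + (-2) = 1−, giving Cu = +1.
Ligands are named alphabetically: cyano before fluoro.
The complex ion is anionic, so copper takes the -ate form cuprate(I).

potassium cyanofluorocuprate(I)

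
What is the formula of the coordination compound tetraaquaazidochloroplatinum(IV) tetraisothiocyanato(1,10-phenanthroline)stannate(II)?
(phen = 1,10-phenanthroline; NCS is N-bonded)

Cation [Pt…]: ligand charges -2, Pt(IV) ⇒ ion charge 2+.
Anion [Sn…]: ligand charges -4, Sn(II) ⇒ ion charge 2−.
One 2+ cation balances one 2− anion.

[PtCl(H2O)4(N3)][Sn(NCS)4(phen)]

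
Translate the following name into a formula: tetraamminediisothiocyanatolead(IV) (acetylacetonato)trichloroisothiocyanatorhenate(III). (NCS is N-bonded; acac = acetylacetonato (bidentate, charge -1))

[Pb(NCS)2(NH3)4][Re(acac)Cl3(NCS)]

Cation [Pb…]: ligand charges -2, Pb(IV) ⇒ ion charge 2+.
Anion [Re…]: ligand charges -5, Re(III) ⇒ ion charge 2−.
One 2+ cation balances one 2− anion.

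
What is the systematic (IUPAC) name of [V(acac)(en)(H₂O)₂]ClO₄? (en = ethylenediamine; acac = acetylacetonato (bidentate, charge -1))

The 1 perchlorate counter-ion carries a total charge of -1, so each complex ion is 1+.
Ligand charges: 1×ethylenediamine (neutral), 2×aqua (neutral), 1×acetylacetonato (-1 each); total -1. So V + (-1) = 1+, giving V = +2.
Ligands are named alphabetically: acetylacetonato before aqua before ethylenediamine.

(acetylacetonato)diaqua(ethylenediamine)vanadium(II) perchlorate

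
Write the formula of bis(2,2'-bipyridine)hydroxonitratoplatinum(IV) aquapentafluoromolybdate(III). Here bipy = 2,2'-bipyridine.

[Pt(bipy)2(NO3)(OH)][MoF5(H2O)]

Cation [Pt…]: ligand charges -2, Pt(IV) ⇒ ion charge 2+.
Anion [Mo…]: ligand charges -5, Mo(III) ⇒ ion charge 2−.
One 2+ cation balances one 2− anion.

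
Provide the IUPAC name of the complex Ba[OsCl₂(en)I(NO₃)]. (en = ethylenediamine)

The 1 barium counter-ion carries a total charge of +2, so each complex ion is 2−.
Ligand charges: 1×ethylenediamine (neutral), 1×nitrato (-1 each), 2×chloro (-1 each), 1×iodo (-1 each); total -4. So Os + (-4) = 2−, giving Os = +2.
The complex ion is anionic, so osmium takes the -ate form osmate(II).

barium dichloro(ethylenediamine)iodonitratoosmate(II)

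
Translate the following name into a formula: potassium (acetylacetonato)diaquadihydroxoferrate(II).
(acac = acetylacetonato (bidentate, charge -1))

K[Fe(acac)(H2O)2(OH)2]

Ligands: 2 hydroxo (OH, -1), 1 acetylacetonato (acac, -1), 2 aqua (H2O, neutral). Ligand charge sum = -3.
With Fe in oxidation state +2, the complex ion is [Fe...]^1−.
Charge balance with potassium (+1) requires 1 complex ion per 1 potassium.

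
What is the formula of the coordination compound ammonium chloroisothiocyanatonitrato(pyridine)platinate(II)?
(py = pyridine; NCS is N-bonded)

NH4[PtCl(NCS)(NO3)(py)]

Ligands: 1 pyridine (py, neutral), 1 isothiocyanato (NCS, -1), 1 chloro (Cl, -1), 1 nitrato (NO3, -1). Ligand charge sum = -3.
With Pt in oxidation state +2, the complex ion is [Pt...]^1−.
Charge balance with ammonium (+1) requires 1 complex ion per 1 ammonium.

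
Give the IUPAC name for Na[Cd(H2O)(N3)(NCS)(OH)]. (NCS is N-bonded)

sodium aquaazidohydroxoisothiocyanatocadmate(II)

The 1 sodium counter-ion carries a total charge of +1, so each complex ion is 1−.
Ligand charges: 1×isothiocyanato (-1 each), 1×hydroxo (-1 each), 1×azido (-1 each), 1×aqua (neutral); total -3. So Cd + (-3) = 1−, giving Cd = +2.
Ligands are named alphabetically: aqua before azido before hydroxo before isothiocyanato.
The complex ion is anionic, so cadmium takes the -ate form cadmate(II).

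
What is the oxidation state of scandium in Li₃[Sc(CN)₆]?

3 lithium outside the brackets (+1 each) → the complex ion is 3−.
Ligand charges: 6×CN = -6; sum -6.
Sc + (-6) = 3− ⇒ Sc is +3.

+3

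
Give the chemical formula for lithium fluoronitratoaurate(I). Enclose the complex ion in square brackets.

Li[AuF(NO3)]

Ligands: 1 nitrato (NO3, -1), 1 fluoro (F, -1). Ligand charge sum = -2.
With Au in oxidation state +1, the complex ion is [Au...]^1−.
Charge balance with lithium (+1) requires 1 complex ion per 1 lithium.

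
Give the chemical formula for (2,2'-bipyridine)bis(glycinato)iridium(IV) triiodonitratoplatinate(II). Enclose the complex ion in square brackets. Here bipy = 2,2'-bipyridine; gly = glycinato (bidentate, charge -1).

Cation [Ir…]: ligand charges -2, Ir(IV) ⇒ ion charge 2+.
Anion [Pt…]: ligand charges -4, Pt(II) ⇒ ion charge 2−.
One 2+ cation balances one 2− anion.

[Ir(bipy)(gly)2][PtI3(NO3)]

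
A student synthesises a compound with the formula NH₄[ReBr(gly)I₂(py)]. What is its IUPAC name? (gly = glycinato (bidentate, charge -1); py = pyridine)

ammonium bromo(glycinato)diiodo(pyridine)rhenate(III)

The 1 ammonium counter-ion carries a total charge of +1, so each complex ion is 1−.
Ligand charges: 1×glycinato (-1 each), 2×iodo (-1 each), 1×bromo (-1 each), 1×pyridine (neutral); total -4. So Re + (-4) = 1−, giving Re = +3.
Ligands are named alphabetically: bromo before glycinato before iodo before pyridine.
The complex ion is anionic, so rhenium takes the -ate form rhenate(III).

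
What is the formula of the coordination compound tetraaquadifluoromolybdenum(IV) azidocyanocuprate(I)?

[MoF2(H2O)4][Cu(CN)(N3)]2

Cation [Mo…]: ligand charges -2, Mo(IV) ⇒ ion charge 2+.
Anion [Cu…]: ligand charges -2, Cu(I) ⇒ ion charge 1−.
One 2+ cation requires 2 of the 1− anion.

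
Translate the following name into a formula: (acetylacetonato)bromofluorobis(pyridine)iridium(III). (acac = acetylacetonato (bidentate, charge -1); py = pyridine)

[Ir(acac)BrF(py)2]

Ligands: 1 bromo (Br, -1), 1 fluoro (F, -1), 1 acetylacetonato (acac, -1), 2 pyridine (py, neutral). Ligand charge sum = -3.
With Ir in oxidation state +3, the complex ion is [Ir...].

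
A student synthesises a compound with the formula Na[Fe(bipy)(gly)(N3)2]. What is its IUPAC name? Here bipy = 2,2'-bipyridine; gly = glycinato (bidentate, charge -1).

The 1 sodium counter-ion carries a total charge of +1, so each complex ion is 1−.
Ligand charges: 1×2,2'-bipyridine (neutral), 2×azido (-1 each), 1×glycinato (-1 each); total -3. So Fe + (-3) = 1−, giving Fe = +2.
Ligands are named alphabetically: azido before bipyridine before glycinato.
The complex ion is anionic, so iron takes the -ate form ferrate(II).

sodium diazido(2,2'-bipyridine)(glycinato)ferrate(II)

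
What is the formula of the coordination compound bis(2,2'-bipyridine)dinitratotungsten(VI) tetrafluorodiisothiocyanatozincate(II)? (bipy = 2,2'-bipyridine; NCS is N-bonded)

[W(bipy)2(NO3)2][ZnF4(NCS)2]

Cation [W…]: ligand charges -2, W(VI) ⇒ ion charge 4+.
Anion [Zn…]: ligand charges -6, Zn(II) ⇒ ion charge 4−.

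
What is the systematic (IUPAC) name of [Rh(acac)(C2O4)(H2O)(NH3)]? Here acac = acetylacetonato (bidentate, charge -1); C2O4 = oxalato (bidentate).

There is no counter-ion, so the complex is neutral overall.
Ligand charges: 1×acetylacetonato (-1 each), 1×oxalato (-2 each), 1×ammine (neutral), 1×aqua (neutral); total -3. So Rh + (-3) = 0, giving Rh = +3.
Ligands are named alphabetically: acetylacetonato before ammine before aqua before oxalato.

(acetylacetonato)ammineaquaoxalatorhodium(III)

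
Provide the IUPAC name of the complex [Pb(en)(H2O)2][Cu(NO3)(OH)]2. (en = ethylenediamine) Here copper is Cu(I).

diaqua(ethylenediamine)lead(II) hydroxonitratocuprate(I)

Both ions are complex: the cation is named first with the plain metal name, the anion second with the -ate form; each ion's ligands are alphabetised independently.
Cu is given as +1; the anion's ligand charges sum to -2, so the complex anion is 1−.
With 2 anions per cation, the cation must be 2×1 = 2+.
Cation: ligand charges sum to 0; for the ion to be 2+, Pb = +2.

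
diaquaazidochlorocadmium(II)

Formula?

[CdCl(H2O)2(N3)]

Ligands: 2 aqua (H2O, neutral), 1 azido (N3, -1), 1 chloro (Cl, -1). Ligand charge sum = -2.
With Cd in oxidation state +2, the complex ion is [Cd...].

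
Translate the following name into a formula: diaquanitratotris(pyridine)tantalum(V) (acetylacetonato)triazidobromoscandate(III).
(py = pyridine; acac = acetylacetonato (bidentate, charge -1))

Cation [Ta…]: ligand charges -1, Ta(V) ⇒ ion charge 4+.
Anion [Sc…]: ligand charges -5, Sc(III) ⇒ ion charge 2−.
One 4+ cation requires 2 of the 2− anion.

[Ta(H2O)2(NO3)(py)3][Sc(acac)Br(N3)3]2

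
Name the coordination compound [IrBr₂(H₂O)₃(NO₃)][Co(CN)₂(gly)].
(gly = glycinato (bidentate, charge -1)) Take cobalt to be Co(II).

Co is given as +2; the anion's ligand charges sum to -3, so the complex anion is 1−.
A 1:1 salt means the cation carries the equal and opposite charge, 1+.
Cation: ligand charges sum to -3; for the ion to be 1+, Ir = +4.

triaquadibromonitratoiridium(IV) dicyano(glycinato)cobaltate(II)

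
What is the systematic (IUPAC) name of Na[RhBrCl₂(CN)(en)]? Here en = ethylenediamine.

sodium bromodichlorocyano(ethylenediamine)rhodate(III)

The 1 sodium counter-ion carries a total charge of +1, so each complex ion is 1−.
Ligand charges: 1×ethylenediamine (neutral), 1×bromo (-1 each), 1×cyano (-1 each), 2×chloro (-1 each); total -4. So Rh + (-4) = 1−, giving Rh = +3.
Ligands are named alphabetically: bromo before chloro before cyano before ethylenediamine.
The complex ion is anionic, so rhodium takes the -ate form rhodate(III).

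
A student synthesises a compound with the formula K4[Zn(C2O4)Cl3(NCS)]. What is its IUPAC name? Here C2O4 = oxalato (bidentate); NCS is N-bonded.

The 4 potassium counter-ions carry a total charge of +4, so each complex ion is 4−.
Ligand charges: 1×oxalato (-2 each), 1×isothiocyanato (-1 each), 3×chloro (-1 each); total -6. So Zn + (-6) = 4−, giving Zn = +2.
The complex ion is anionic, so zinc takes the -ate form zincate(II).

potassium trichloroisothiocyanatooxalatozincate(II)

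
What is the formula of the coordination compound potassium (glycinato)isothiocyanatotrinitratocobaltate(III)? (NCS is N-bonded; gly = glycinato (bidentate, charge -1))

K2[Co(gly)(NCS)(NO3)3]

Ligands: 1 isothiocyanato (NCS, -1), 3 nitrato (NO3, -1), 1 glycinato (gly, -1). Ligand charge sum = -5.
With Co in oxidation state +3, the complex ion is [Co...]^2−.
Charge balance with potassium (+1) requires 1 complex ion per 2 potassium.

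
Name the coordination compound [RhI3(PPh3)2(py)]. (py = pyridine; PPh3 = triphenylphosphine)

triiodo(pyridine)bis(triphenylphosphine)rhodium(III)

There is no counter-ion, so the complex is neutral overall.
Ligand charges: 1×pyridine (neutral), 2×triphenylphosphine (neutral), 3×iodo (-1 each); total -3. So Rh + (-3) = 0, giving Rh = +3.
Ligands are named alphabetically: iodo before pyridine before triphenylphosphine.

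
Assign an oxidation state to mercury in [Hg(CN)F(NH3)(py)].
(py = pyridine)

+2

No counter-ion: the bracketed complex is neutral.
Ligand charges: 1×NH3 neutral; 1×py neutral; 1×F = -1; 1×CN = -1; sum -2.
Hg + (-2) = 0 ⇒ Hg is +2.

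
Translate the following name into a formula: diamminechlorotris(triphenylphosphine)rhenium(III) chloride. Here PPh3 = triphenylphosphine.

Ligands: 1 chloro (Cl, -1), 2 ammine (NH3, neutral), 3 triphenylphosphine (PPh3, neutral). Ligand charge sum = -1.
With Re in oxidation state +3, the complex ion is [Re...]^2+.
Charge balance with chloride (-1) requires 1 complex ion per 2 chloride.

[ReCl(NH3)2(PPh3)3]Cl2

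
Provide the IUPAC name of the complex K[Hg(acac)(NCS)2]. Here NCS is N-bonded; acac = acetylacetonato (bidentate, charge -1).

potassium (acetylacetonato)diisothiocyanatomercurate(II)

The 1 potassium counter-ion carries a total charge of +1, so each complex ion is 1−.
Ligand charges: 2×isothiocyanato (-1 each), 1×acetylacetonato (-1 each); total -3. So Hg + (-3) = 1−, giving Hg = +2.
Ligands are named alphabetically: acetylacetonato before isothiocyanato.
The complex ion is anionic, so mercury takes the -ate form mercurate(II).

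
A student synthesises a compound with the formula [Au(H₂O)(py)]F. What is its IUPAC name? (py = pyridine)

aqua(pyridine)gold(I) fluoride

The 1 fluoride counter-ion carries a total charge of -1, so each complex ion is 1+.
Ligand charges: 1×pyridine (neutral), 1×aqua (neutral); total 0. So Au + (0) = 1+, giving Au = +1.
Ligands are named alphabetically: aqua before pyridine.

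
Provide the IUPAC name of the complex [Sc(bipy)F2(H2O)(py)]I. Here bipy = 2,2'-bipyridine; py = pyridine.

aqua(2,2'-bipyridine)difluoro(pyridine)scandium(III) iodide

The 1 iodide counter-ion carries a total charge of -1, so each complex ion is 1+.
Ligand charges: 1×2,2'-bipyridine (neutral), 2×fluoro (-1 each), 1×pyridine (neutral), 1×aqua (neutral); total -2. So Sc + (-2) = 1+, giving Sc = +3.
Ligands are named alphabetically: aqua before bipyridine before fluoro before pyridine.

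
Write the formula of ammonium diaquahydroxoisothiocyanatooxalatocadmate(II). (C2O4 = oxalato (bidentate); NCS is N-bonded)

(NH4)2[Cd(C2O4)(H2O)2(NCS)(OH)]

Ligands: 1 oxalato (C2O4, -2), 1 hydroxo (OH, -1), 1 isothiocyanato (NCS, -1), 2 aqua (H2O, neutral). Ligand charge sum = -4.
With Cd in oxidation state +2, the complex ion is [Cd...]^2−.
Charge balance with ammonium (+1) requires 1 complex ion per 2 ammonium.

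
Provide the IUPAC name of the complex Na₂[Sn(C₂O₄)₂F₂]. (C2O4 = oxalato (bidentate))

sodium difluorodioxalatostannate(IV)

The 2 sodium counter-ions carry a total charge of +2, so each complex ion is 2−.
Ligand charges: 2×oxalato (-2 each), 2×fluoro (-1 each); total -6. So Sn + (-6) = 2−, giving Sn = +4.
Ligands are named alphabetically: fluoro before oxalato.
The complex ion is anionic, so tin takes the -ate form stannate(IV).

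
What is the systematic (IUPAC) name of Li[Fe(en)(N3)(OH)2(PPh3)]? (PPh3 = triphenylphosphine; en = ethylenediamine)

lithium azido(ethylenediamine)dihydroxo(triphenylphosphine)ferrate(II)

The 1 lithium counter-ion carries a total charge of +1, so each complex ion is 1−.
Ligand charges: 2×hydroxo (-1 each), 1×triphenylphosphine (neutral), 1×ethylenediamine (neutral), 1×azido (-1 each); total -3. So Fe + (-3) = 1−, giving Fe = +2.
The complex ion is anionic, so iron takes the -ate form ferrate(II).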